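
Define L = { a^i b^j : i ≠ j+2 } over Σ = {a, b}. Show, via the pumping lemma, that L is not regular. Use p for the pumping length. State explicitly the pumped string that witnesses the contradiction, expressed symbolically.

a^{p+p!} b^{p+p!-2}

Toward a contradiction, assume L is regular with pumping length p.
Choose w = a^p b^{p+p!-2}. Since p ≠ (p+p!-2)+2 = p+p!, w ∈ L; and |w| ≥ p.
Write w = xyz as guaranteed by the lemma, with |xy| ≤ p and y is nonempty.
Because |xy| ≤ p and w begins with p copies of a, we have y = a^k with 1 ≤ k ≤ p.
Since 1 ≤ k ≤ p, k divides p!; set t = 1 + p!/k. Then xy^t z has p + (p!/k)·k = p + p! copies of a. Now the a-count is p+p! and (b-count)+2 = (p+p!-2)+2 = p+p!, so i ≠ j+2 fails. So xy^t z = a^{p+p!} b^{p+p!-2} ∉ L.
This contradicts the pumping lemma, so L is not regular.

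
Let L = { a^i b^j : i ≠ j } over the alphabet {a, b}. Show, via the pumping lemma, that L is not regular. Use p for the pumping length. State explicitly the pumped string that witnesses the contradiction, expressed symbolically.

a^{p+p!} b^{p+p!}

Assume L is regular; let p be its pumping constant.
Choose w = a^p b^{p+p!}. Since p ≠ p+p!, w ∈ L; and |w| ≥ p.
By the pumping lemma, w = xyz with |xy| ≤ p and y is nonempty.
Since the first p symbols of w are all a's and |xy| ≤ p, y lies entirely in the leading a-block: y = a^k for some k with 1 ≤ k ≤ p.
Since 1 ≤ k ≤ p, k divides p!; set t = 1 + p!/k. Then xy^t z has p + (p!/k)·k = p + p! copies of a. Now the a-count equals the b-count, so i ≠ j fails. So xy^t z = a^{p+p!} b^{p+p!} ∉ L.
This is a contradiction; hence L is not regular.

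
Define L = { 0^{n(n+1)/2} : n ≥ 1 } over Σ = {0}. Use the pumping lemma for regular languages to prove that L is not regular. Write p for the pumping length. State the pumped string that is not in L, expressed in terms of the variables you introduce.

0^{p(p+1)/2+k}

Toward a contradiction, assume L is regular with pumping length p.
Take w = 0^{p(p+1)/2} ∈ L with |w| = p(p+1)/2 ≥ p.
Write w = xyz as guaranteed by the lemma, with |xy| ≤ p and |y| ≥ 1.
Then y = 0^k for some k with 1 ≤ k ≤ p.
Pump with i = 2: xy^2z = 0^{p(p+1)/2+k}. Since 1 ≤ k ≤ p, p(p+1)/2 < p(p+1)/2+k ≤ p(p+1)/2+p < (p+1)(p+2)/2, so p(p+1)/2+k is strictly between consecutive triangular numbers. So xy^2z ∉ L.
Contradiction. Therefore L is not regular.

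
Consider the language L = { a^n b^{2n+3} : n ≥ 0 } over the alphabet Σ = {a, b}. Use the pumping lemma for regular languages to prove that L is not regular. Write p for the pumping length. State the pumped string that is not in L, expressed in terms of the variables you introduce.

a^{p+k} b^{2p+3}

Toward a contradiction, assume L is regular with pumping length p.
Let w = a^p b^{2p+3} ∈ L; note |w| = 3p+3 ≥ p.
The pumping lemma gives a decomposition w = xyz where |xy| ≤ p and |y| ≥ 1.
Because |xy| ≤ p and w begins with p copies of a, we have y = a^k with 1 ≤ k ≤ p.
Pump with i = 2: xy^2z = a^{p+k} b^{2p+3}. For this to lie in L we would need 2p+3 = 2(p+k)+3, which forces k = 0. But k ≥ 1, so xy^2z ∉ L.
Contradiction. Therefore L is not regular.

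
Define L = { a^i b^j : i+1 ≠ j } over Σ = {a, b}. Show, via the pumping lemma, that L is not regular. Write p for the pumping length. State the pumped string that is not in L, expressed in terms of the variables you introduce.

a^{p+p!} b^{p+p!+1}

Suppose for contradiction that L is regular, and let p be the pumping length.
Choose w = a^p b^{p+p!+1}. Since p ≠ (p+p!+1)-1 = p+p!, w ∈ L; and |w| ≥ p.
Write w = xyz as guaranteed by the lemma, with |xy| ≤ p and y is nonempty.
Since the first p symbols of w are all a's and |xy| ≤ p, y lies entirely in the leading a-block: y = a^k for some k with 1 ≤ k ≤ p.
Since 1 ≤ k ≤ p, k divides p!; set t = 1 + p!/k. Then xy^t z has p + (p!/k)·k = p + p! copies of a. Now the a-count is p+p! and (b-count)-1 = (p+p!+1)-1 = p+p!, so i+1 ≠ j fails. So xy^t z = a^{p+p!} b^{p+p!+1} ∉ L.
This contradicts the pumping lemma, so L is not regular.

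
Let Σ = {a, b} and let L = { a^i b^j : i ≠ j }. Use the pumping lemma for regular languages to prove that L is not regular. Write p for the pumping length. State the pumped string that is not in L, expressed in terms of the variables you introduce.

Suppose for contradiction that L is regular, and let p be the pumping length.
Choose w = a^p b^{p+p!}. Since p ≠ p+p!, w ∈ L; and |w| ≥ p.
By the pumping lemma, w = xyz with |xy| ≤ p and y is nonempty.
Because |xy| ≤ p and w begins with p copies of a, we have y = a^k with 1 ≤ k ≤ p.
Since 1 ≤ k ≤ p, k divides p!; set t = 1 + p!/k. Then xy^t z has p + (p!/k)·k = p + p! copies of a. Now the a-count equals the b-count, so i ≠ j fails. So xy^t z = a^{p+p!} b^{p+p!} ∉ L.
This is a contradiction; hence L is not regular.

a^{p+p!} b^{p+p!}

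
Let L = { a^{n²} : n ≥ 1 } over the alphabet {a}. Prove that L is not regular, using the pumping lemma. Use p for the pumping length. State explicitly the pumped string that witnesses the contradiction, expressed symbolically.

a^{p²+k}

Suppose for contradiction that L is regular, and let p be the pumping length.
Take w = a^{p²} ∈ L with |w| = p² ≥ p.
Write w = xyz as guaranteed by the lemma, with |xy| ≤ p and |y| > 0.
Then y = a^k for some k with 1 ≤ k ≤ p.
Pump with i = 2: xy^2z = a^{p²+k}. Since 1 ≤ k ≤ p, p² < p²+k ≤ p²+p < (p+1)², so p²+k lies strictly between consecutive squares and is not a perfect square. So xy^2z ∉ L.
Contradiction. Therefore L is not regular.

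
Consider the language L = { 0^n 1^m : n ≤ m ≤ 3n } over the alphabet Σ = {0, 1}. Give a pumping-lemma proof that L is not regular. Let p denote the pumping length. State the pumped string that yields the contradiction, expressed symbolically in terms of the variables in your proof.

Assume L is regular; let p be its pumping constant.
Take w = 0^p 1^p ∈ L (since p ≤ p ≤ 3p), with |w| = 2p ≥ p.
By the pumping lemma, w = xyz with |xy| ≤ p and |y| > 0.
Because |xy| ≤ p and w begins with p copies of 0, we have y = 0^k with 1 ≤ k ≤ p.
Pump with i = 2: xy^2z = 0^{p+k} 1^p. Now n = p+k > p = m, so the condition n ≤ m fails. Thus xy^2z ∉ L.
This is a contradiction; hence L is not regular.

0^{p+k} 1^p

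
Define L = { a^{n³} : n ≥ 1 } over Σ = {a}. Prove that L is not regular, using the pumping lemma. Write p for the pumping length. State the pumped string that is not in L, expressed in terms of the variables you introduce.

Assume L is regular; let p be its pumping constant.
Take w = a^{p³} ∈ L with |w| = p³ ≥ p.
By the pumping lemma, w = xyz with |xy| ≤ p and |y| ≥ 1.
Then y = a^k for some k with 1 ≤ k ≤ p.
Pump with i = 2: xy^2z = a^{p³+k}. Since 1 ≤ k ≤ p, p³ < p³+k ≤ p³+p < p³+3p²+3p+1 = (p+1)³, so p³+k is not a perfect cube. So xy^2z ∉ L.
Contradiction. Therefore L is not regular.

a^{p³+k}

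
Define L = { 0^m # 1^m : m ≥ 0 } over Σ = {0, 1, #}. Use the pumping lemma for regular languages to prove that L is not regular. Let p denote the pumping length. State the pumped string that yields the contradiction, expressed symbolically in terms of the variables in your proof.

Suppose for contradiction that L is regular, and let p be the pumping length.
Take w = 0^p # 1^p ∈ L with |w| = 2p+1 ≥ p.
Write w = xyz as guaranteed by the lemma, with |xy| ≤ p and y is nonempty.
Since the first p symbols of w are all 0's and |xy| ≤ p, y lies entirely in the leading 0-block: y = 0^k for some k with 1 ≤ k ≤ p.
Pump with i = 2: xy^2z = 0^{p+k} # 1^p, which would require p+k = p. But k ≥ 1, so xy^2z ∉ L.
Contradiction. Therefore L is not regular.

0^{p+k} # 1^p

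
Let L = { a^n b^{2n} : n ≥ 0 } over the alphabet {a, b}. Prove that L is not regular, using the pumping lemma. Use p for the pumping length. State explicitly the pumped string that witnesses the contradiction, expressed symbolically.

Toward a contradiction, assume L is regular with pumping length p.
Let w = a^p b^{2p} ∈ L; note |w| = 3p ≥ p.
The pumping lemma gives a decomposition w = xyz where |xy| ≤ p and |y| ≥ 1.
Because |xy| ≤ p and w begins with p copies of a, we have y = a^k with 1 ≤ k ≤ p.
Pump with i = 2: xy^2z = a^{p+k} b^{2p}. For this to lie in L we would need 2p = 2(p+k), which forces k = 0. But k ≥ 1, so xy^2z ∉ L.
This is a contradiction; hence L is not regular.

a^{p+k} b^{2p}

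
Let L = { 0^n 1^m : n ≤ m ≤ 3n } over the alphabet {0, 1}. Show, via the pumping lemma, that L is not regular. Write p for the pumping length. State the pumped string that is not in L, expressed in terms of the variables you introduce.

0^{p+k} 1^p

Assume L is regular. Let p be the pumping length given by the pumping lemma.
Take w = 0^p 1^p ∈ L (since p ≤ p ≤ 3p), with |w| = 2p ≥ p.
The pumping lemma gives a decomposition w = xyz where |xy| ≤ p and y is nonempty.
Since the first p symbols of w are all 0's and |xy| ≤ p, y lies entirely in the leading 0-block: y = 0^k for some k with 1 ≤ k ≤ p.
Pump with i = 2: xy^2z = 0^{p+k} 1^p. Now n = p+k > p = m, so the condition n ≤ m fails. Thus xy^2z ∉ L.
This contradicts the pumping lemma, so L is not regular.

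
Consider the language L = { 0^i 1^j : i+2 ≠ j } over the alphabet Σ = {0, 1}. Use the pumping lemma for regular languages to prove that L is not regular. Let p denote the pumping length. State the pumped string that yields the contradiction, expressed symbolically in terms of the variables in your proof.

Assume L is regular. Let p be the pumping length given by the pumping lemma.
Choose w = 0^p 1^{p+p!+2}. Since p ≠ (p+p!+2)-2 = p+p!, w ∈ L; and |w| ≥ p.
By the pumping lemma, w = xyz with |xy| ≤ p and |y| ≥ 1.
The first p characters of w are 0's, so xy (and hence y) consists only of 0's. Write y = 0^k, 1 ≤ k ≤ p.
Since 1 ≤ k ≤ p, k divides p!; set t = 1 + p!/k. Then xy^t z has p + (p!/k)·k = p + p! copies of 0. Now the 0-count is p+p! and (1-count)-2 = (p+p!+2)-2 = p+p!, so i+2 ≠ j fails. So xy^t z = 0^{p+p!} 1^{p+p!+2} ∉ L.
Contradiction. Therefore L is not regular.

0^{p+p!} 1^{p+p!+2}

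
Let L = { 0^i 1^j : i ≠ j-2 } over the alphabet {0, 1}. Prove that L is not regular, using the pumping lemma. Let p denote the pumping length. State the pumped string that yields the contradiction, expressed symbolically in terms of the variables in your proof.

Suppose for contradiction that L is regular, and let p be the pumping length.
Choose w = 0^p 1^{p+p!+2}. Since p ≠ (p+p!+2)-2 = p+p!, w ∈ L; and |w| ≥ p.
The pumping lemma gives a decomposition w = xyz where |xy| ≤ p and y is nonempty.
Since the first p symbols of w are all 0's and |xy| ≤ p, y lies entirely in the leading 0-block: y = 0^k for some k with 1 ≤ k ≤ p.
Since 1 ≤ k ≤ p, k divides p!; set t = 1 + p!/k. Then xy^t z has p + (p!/k)·k = p + p! copies of 0. Now the 0-count is p+p! and (1-count)-2 = (p+p!+2)-2 = p+p!, so i ≠ j-2 fails. So xy^t z = 0^{p+p!} 1^{p+p!+2} ∉ L.
Contradiction. Therefore L is not regular.

0^{p+p!} 1^{p+p!+2}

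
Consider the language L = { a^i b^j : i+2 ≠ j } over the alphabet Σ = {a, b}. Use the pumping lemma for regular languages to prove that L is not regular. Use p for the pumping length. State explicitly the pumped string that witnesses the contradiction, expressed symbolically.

Assume L is regular. Let p be the pumping length given by the pumping lemma.
Choose w = a^p b^{p+p!+2}. Since p ≠ (p+p!+2)-2 = p+p!, w ∈ L; and |w| ≥ p.
By the pumping lemma, w = xyz with |xy| ≤ p and |y| > 0.
Because |xy| ≤ p and w begins with p copies of a, we have y = a^k with 1 ≤ k ≤ p.
Since 1 ≤ k ≤ p, k divides p!; set t = 1 + p!/k. Then xy^t z has p + (p!/k)·k = p + p! copies of a. Now the a-count is p+p! and (b-count)-2 = (p+p!+2)-2 = p+p!, so i+2 ≠ j fails. So xy^t z = a^{p+p!} b^{p+p!+2} ∉ L.
This is a contradiction; hence L is not regular.

a^{p+p!} b^{p+p!+2}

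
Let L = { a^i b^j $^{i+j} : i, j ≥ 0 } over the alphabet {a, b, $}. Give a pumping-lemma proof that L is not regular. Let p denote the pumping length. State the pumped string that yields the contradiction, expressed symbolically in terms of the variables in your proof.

a^{p+k} b^p $^{2p}

Assume L is regular. Let p be the pumping length given by the pumping lemma.
Take w = a^p b^p $^{2p} ∈ L (with i=j=p, i+j=2p), |w| = 4p ≥ p.
Write w = xyz as guaranteed by the lemma, with |xy| ≤ p and y is nonempty.
The first p characters of w are a's, so xy (and hence y) consists only of a's. Write y = a^k, 1 ≤ k ≤ p.
Consider xy^2z = a^{p+k} b^p $^{2p}. Now the a- and b-counts sum to 2p+k, but the $-count is 2p ≠ 2p+k. So xy^2z ∉ L.
This contradicts the pumping lemma, so L is not regular.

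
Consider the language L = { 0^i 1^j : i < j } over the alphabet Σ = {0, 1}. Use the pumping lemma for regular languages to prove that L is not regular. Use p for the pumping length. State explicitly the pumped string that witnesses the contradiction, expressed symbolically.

0^{p+k} 1^{p+1}

Suppose for contradiction that L is regular, and let p be the pumping length.
Choose w = 0^p 1^{p+1} ∈ L, with |w| = 2p+1 ≥ p.
Write w = xyz as guaranteed by the lemma, with |xy| ≤ p and |y| ≥ 1.
The first p characters of w are 0's, so xy (and hence y) consists only of 0's. Write y = 0^k, 1 ≤ k ≤ p.
Consider xy^2z = 0^{p+k} 1^{p+1}. Since k ≥ 1, the 0-count p+k is at least p+1, so i < j fails; thus xy^2z ∉ L.
This contradicts the pumping lemma, so L is not regular.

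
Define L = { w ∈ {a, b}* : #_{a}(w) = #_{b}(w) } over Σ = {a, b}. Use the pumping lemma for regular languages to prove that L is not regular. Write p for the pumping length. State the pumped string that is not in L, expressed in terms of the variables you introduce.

Assume L is regular; let p be its pumping constant.
Choose w = a^p b^p ∈ L with |w| = 2p ≥ p.
Write w = xyz as guaranteed by the lemma, with |xy| ≤ p and |y| ≥ 1.
Since the first p symbols of w are all a's and |xy| ≤ p, y lies entirely in the leading a-block: y = a^k for some k with 1 ≤ k ≤ p.
Pump with i = 2: xy^2z = a^{p+k} b^p has p+k occurrences of a but only p of b. Since k ≥ 1 the counts differ, so xy^2z ∉ L.
This contradicts the pumping lemma, so L is not regular.

a^{p+k} b^p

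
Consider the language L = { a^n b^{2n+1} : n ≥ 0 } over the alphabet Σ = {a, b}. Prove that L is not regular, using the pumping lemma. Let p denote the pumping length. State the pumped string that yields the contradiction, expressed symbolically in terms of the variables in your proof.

a^{p+k} b^{2p+1}

Assume L is regular; let p be its pumping constant.
Choose w = a^p b^{2p+1}, which is in L with |w| = 3p+1 ≥ p.
The pumping lemma gives a decomposition w = xyz where |xy| ≤ p and y is nonempty.
The first p characters of w are a's, so xy (and hence y) consists only of a's. Write y = a^k, 1 ≤ k ≤ p.
Pump with i = 2: xy^2z = a^{p+k} b^{2p+1}. For this to lie in L we would need 2p+1 = 2(p+k)+1, which forces k = 0. But k ≥ 1, so xy^2z ∉ L.
This contradicts the pumping lemma, so L is not regular.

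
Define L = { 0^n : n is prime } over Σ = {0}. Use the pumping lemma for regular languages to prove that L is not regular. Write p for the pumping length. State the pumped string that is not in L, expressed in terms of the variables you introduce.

Assume L is regular. Let p be the pumping length given by the pumping lemma.
Let q be a prime with q ≥ p+2 (infinitely many primes exist), and take w = 0^q ∈ L with |w| = q ≥ p.
By the pumping lemma, w = xyz with |xy| ≤ p and |y| ≥ 1.
Then y = 0^k for some k with 1 ≤ k ≤ p.
Since 1 ≤ k ≤ p, |xz| = q-k. Pump with i = q+1: |xy^{q+1}z| = (q-k)+(q+1)k = q+qk = q(1+k), which is composite (both factors ≥ 2). So xy^{q+1}z = 0^{q(1+k)} ∉ L.
Contradiction. Therefore L is not regular.

0^{q(1+k)}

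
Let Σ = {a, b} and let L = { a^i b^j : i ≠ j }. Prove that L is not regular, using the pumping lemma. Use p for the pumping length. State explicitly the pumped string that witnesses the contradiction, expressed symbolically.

Suppose for contradiction that L is regular, and let p be the pumping length.
Choose w = a^p b^{p+p!}. Since p ≠ p+p!, w ∈ L; and |w| ≥ p.
The pumping lemma gives a decomposition w = xyz where |xy| ≤ p and y is nonempty.
The first p characters of w are a's, so xy (and hence y) consists only of a's. Write y = a^k, 1 ≤ k ≤ p.
Since 1 ≤ k ≤ p, k divides p!; set t = 1 + p!/k. Then xy^t z has p + (p!/k)·k = p + p! copies of a. Now the a-count equals the b-count, so i ≠ j fails. So xy^t z = a^{p+p!} b^{p+p!} ∉ L.
This is a contradiction; hence L is not regular.

a^{p+p!} b^{p+p!}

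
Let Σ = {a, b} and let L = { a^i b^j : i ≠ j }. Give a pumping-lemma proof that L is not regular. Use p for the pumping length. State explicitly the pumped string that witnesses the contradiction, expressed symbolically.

a^{p+p!} b^{p+p!}

Suppose for contradiction that L is regular, and let p be the pumping length.
Choose w = a^p b^{p+p!}. Since p ≠ p+p!, w ∈ L; and |w| ≥ p.
The pumping lemma gives a decomposition w = xyz where |xy| ≤ p and y is nonempty.
Since the first p symbols of w are all a's and |xy| ≤ p, y lies entirely in the leading a-block: y = a^k for some k with 1 ≤ k ≤ p.
Since 1 ≤ k ≤ p, k divides p!; set t = 1 + p!/k. Then xy^t z has p + (p!/k)·k = p + p! copies of a. Now the a-count equals the b-count, so i ≠ j fails. So xy^t z = a^{p+p!} b^{p+p!} ∉ L.
This contradicts the pumping lemma, so L is not regular.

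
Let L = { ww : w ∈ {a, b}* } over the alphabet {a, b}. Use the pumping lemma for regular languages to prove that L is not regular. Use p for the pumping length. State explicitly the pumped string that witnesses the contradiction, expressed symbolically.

a^{p+k} b^p a^p b^p

Toward a contradiction, assume L is regular with pumping length p.
Take w = a^p b^p a^p b^p = uu where u = a^pb^p; then w ∈ L and |w| = 4p ≥ p.
By the pumping lemma, w = xyz with |xy| ≤ p and |y| > 0.
Since the first p symbols of w are all a's and |xy| ≤ p, y lies entirely in the leading a-block: y = a^k for some k with 1 ≤ k ≤ p.
Pump with i = 2: xy^2z = a^{p+k} b^p a^p b^p, of length 4p+k. Suppose this equals vv. The string starts with a and ends with b, so v does too; thus the boundary between the two copies of v is a b→a transition. There is exactly one such transition, at position 2p+k, so |v| = 2p+k and |vv| = 4p+2k ≠ 4p+k since k ≥ 1. So xy^2z ∉ L.
This contradicts the pumping lemma, so L is not regular.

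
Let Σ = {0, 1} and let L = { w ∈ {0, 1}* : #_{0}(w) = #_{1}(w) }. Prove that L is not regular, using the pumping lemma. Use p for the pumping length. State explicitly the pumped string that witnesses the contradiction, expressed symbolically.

0^{p+k} 1^p

Assume L is regular; let p be its pumping constant.
Choose w = 0^p 1^p ∈ L with |w| = 2p ≥ p.
By the pumping lemma, w = xyz with |xy| ≤ p and |y| ≥ 1.
Since the first p symbols of w are all 0's and |xy| ≤ p, y lies entirely in the leading 0-block: y = 0^k for some k with 1 ≤ k ≤ p.
Pump with i = 2: xy^2z = 0^{p+k} 1^p has p+k occurrences of 0 but only p of 1. Since k ≥ 1 the counts differ, so xy^2z ∉ L.
This contradicts the pumping lemma, so L is not regular.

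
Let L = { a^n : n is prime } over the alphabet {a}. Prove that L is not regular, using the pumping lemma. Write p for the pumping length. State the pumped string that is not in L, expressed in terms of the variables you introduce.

a^{q(1+k)}

Toward a contradiction, assume L is regular with pumping length p.
Let q be a prime with q ≥ p+2 (infinitely many primes exist), and take w = a^q ∈ L with |w| = q ≥ p.
The pumping lemma gives a decomposition w = xyz where |xy| ≤ p and |y| ≥ 1.
Then y = a^k for some k with 1 ≤ k ≤ p.
Since 1 ≤ k ≤ p, |xz| = q-k. Pump with i = q+1: |xy^{q+1}z| = (q-k)+(q+1)k = q+qk = q(1+k), which is composite (both factors ≥ 2). So xy^{q+1}z = a^{q(1+k)} ∉ L.
This contradicts the pumping lemma, so L is not regular.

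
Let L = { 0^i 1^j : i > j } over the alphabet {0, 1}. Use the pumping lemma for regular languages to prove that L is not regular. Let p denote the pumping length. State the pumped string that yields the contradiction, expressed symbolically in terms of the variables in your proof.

0^{p+1-k} 1^p

Suppose for contradiction that L is regular, and let p be the pumping length.
Choose w = 0^{p+1} 1^p ∈ L, with |w| = 2p+1 ≥ p.
Write w = xyz as guaranteed by the lemma, with |xy| ≤ p and y is nonempty.
The first p characters of w are 0's, so xy (and hence y) consists only of 0's. Write y = 0^k, 1 ≤ k ≤ p.
Consider xy^0z = xz = 0^{p+1-k} 1^p. Since k ≥ 1, the 0-count p+1-k is at most p, so i > j fails; thus xz ∉ L.
This is a contradiction; hence L is not regular.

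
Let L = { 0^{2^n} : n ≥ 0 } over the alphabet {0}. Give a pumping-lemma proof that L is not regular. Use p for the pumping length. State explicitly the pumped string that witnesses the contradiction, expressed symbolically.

Suppose for contradiction that L is regular, and let p be the pumping length.
Take w = 0^{2^p} ∈ L with |w| = 2^p ≥ p.
By the pumping lemma, w = xyz with |xy| ≤ p and |y| ≥ 1.
Then y = 0^k for some k with 1 ≤ k ≤ p.
Pump with i = 2: xy^2z = 0^{2^p+k}. Since 1 ≤ k ≤ p < 2^p, we have 2^p < 2^p+k < 2^{p+1}, so 2^p+k is not a power of 2. So xy^2z ∉ L.
This contradicts the pumping lemma, so L is not regular.

0^{2^p+k}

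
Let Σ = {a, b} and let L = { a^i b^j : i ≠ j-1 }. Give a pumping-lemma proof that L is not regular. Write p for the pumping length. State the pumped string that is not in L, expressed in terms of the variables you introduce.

a^{p+p!} b^{p+p!+1}

Assume L is regular; let p be its pumping constant.
Choose w = a^p b^{p+p!+1}. Since p ≠ (p+p!+1)-1 = p+p!, w ∈ L; and |w| ≥ p.
Write w = xyz as guaranteed by the lemma, with |xy| ≤ p and |y| ≥ 1.
The first p characters of w are a's, so xy (and hence y) consists only of a's. Write y = a^k, 1 ≤ k ≤ p.
Since 1 ≤ k ≤ p, k divides p!; set t = 1 + p!/k. Then xy^t z has p + (p!/k)·k = p + p! copies of a. Now the a-count is p+p! and (b-count)-1 = (p+p!+1)-1 = p+p!, so i ≠ j-1 fails. So xy^t z = a^{p+p!} b^{p+p!+1} ∉ L.
Contradiction. Therefore L is not regular.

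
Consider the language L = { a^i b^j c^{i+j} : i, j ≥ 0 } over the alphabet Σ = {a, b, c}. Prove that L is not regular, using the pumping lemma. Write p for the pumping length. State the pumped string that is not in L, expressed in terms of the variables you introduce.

a^{p+k} b^p c^{2p}

Assume L is regular; let p be its pumping constant.
Take w = a^p b^p c^{2p} ∈ L (with i=j=p, i+j=2p), |w| = 4p ≥ p.
By the pumping lemma, w = xyz with |xy| ≤ p and |y| ≥ 1.
Because |xy| ≤ p and w begins with p copies of a, we have y = a^k with 1 ≤ k ≤ p.
Consider xy^2z = a^{p+k} b^p c^{2p}. Now the a- and b-counts sum to 2p+k, but the c-count is 2p ≠ 2p+k. So xy^2z ∉ L.
Contradiction. Therefore L is not regular.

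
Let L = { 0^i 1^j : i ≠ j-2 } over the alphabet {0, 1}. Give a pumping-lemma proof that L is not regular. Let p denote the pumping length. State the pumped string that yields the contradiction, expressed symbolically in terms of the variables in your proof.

0^{p+p!} 1^{p+p!+2}

Suppose for contradiction that L is regular, and let p be the pumping length.
Choose w = 0^p 1^{p+p!+2}. Since p ≠ (p+p!+2)-2 = p+p!, w ∈ L; and |w| ≥ p.
Write w = xyz as guaranteed by the lemma, with |xy| ≤ p and y is nonempty.
The first p characters of w are 0's, so xy (and hence y) consists only of 0's. Write y = 0^k, 1 ≤ k ≤ p.
Since 1 ≤ k ≤ p, k divides p!; set t = 1 + p!/k. Then xy^t z has p + (p!/k)·k = p + p! copies of 0. Now the 0-count is p+p! and (1-count)-2 = (p+p!+2)-2 = p+p!, so i ≠ j-2 fails. So xy^t z = 0^{p+p!} 1^{p+p!+2} ∉ L.
This contradicts the pumping lemma, so L is not regular.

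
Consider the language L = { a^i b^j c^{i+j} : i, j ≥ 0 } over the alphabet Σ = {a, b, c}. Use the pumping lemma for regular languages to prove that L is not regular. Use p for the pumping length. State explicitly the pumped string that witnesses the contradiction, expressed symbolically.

Assume L is regular; let p be its pumping constant.
Take w = a^p b^p c^{2p} ∈ L (with i=j=p, i+j=2p), |w| = 4p ≥ p.
By the pumping lemma, w = xyz with |xy| ≤ p and |y| ≥ 1.
Because |xy| ≤ p and w begins with p copies of a, we have y = a^k with 1 ≤ k ≤ p.
Consider xy^2z = a^{p+k} b^p c^{2p}. Now the a- and b-counts sum to 2p+k, but the c-count is 2p ≠ 2p+k. So xy^2z ∉ L.
This is a contradiction; hence L is not regular.

a^{p+k} b^p c^{2p}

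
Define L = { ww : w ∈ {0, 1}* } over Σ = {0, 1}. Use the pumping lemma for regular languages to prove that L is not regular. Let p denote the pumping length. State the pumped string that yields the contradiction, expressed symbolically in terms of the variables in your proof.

0^{p+k} 1^p 0^p 1^p

Suppose for contradiction that L is regular, and let p be the pumping length.
Take w = 0^p 1^p 0^p 1^p = uu where u = 0^p1^p; then w ∈ L and |w| = 4p ≥ p.
By the pumping lemma, w = xyz with |xy| ≤ p and y is nonempty.
Since the first p symbols of w are all 0's and |xy| ≤ p, y lies entirely in the leading 0-block: y = 0^k for some k with 1 ≤ k ≤ p.
Pump with i = 2: xy^2z = 0^{p+k} 1^p 0^p 1^p, of length 4p+k. Suppose this equals vv. The string starts with 0 and ends with 1, so v does too; thus the boundary between the two copies of v is a 1→0 transition. There is exactly one such transition, at position 2p+k, so |v| = 2p+k and |vv| = 4p+2k ≠ 4p+k since k ≥ 1. So xy^2z ∉ L.
Contradiction. Therefore L is not regular.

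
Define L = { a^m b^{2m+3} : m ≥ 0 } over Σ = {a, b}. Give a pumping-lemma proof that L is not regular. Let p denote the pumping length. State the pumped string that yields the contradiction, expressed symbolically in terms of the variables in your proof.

a^{p+k} b^{2p+3}

Toward a contradiction, assume L is regular with pumping length p.
Choose w = a^p b^{2p+3}, which is in L with |w| = 3p+3 ≥ p.
Write w = xyz as guaranteed by the lemma, with |xy| ≤ p and |y| ≥ 1.
Because |xy| ≤ p and w begins with p copies of a, we have y = a^k with 1 ≤ k ≤ p.
Pump with i = 2: xy^2z = a^{p+k} b^{2p+3}. For this to lie in L we would need 2p+3 = 2(p+k)+3, which forces k = 0. But k ≥ 1, so xy^2z ∉ L.
This contradicts the pumping lemma, so L is not regular.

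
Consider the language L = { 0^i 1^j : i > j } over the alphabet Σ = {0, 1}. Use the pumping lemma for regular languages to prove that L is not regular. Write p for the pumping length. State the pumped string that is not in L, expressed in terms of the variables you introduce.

Assume L is regular; let p be its pumping constant.
Choose w = 0^{p+1} 1^p ∈ L, with |w| = 2p+1 ≥ p.
Write w = xyz as guaranteed by the lemma, with |xy| ≤ p and |y| > 0.
The first p characters of w are 0's, so xy (and hence y) consists only of 0's. Write y = 0^k, 1 ≤ k ≤ p.
Consider xy^0z = xz = 0^{p+1-k} 1^p. Since k ≥ 1, the 0-count p+1-k is at most p, so i > j fails; thus xz ∉ L.
This contradicts the pumping lemma, so L is not regular.

0^{p+1-k} 1^p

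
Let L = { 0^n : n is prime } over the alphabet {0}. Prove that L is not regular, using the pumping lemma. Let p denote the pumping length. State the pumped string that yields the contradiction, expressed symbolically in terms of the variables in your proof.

0^{q(1+k)}

Assume L is regular. Let p be the pumping length given by the pumping lemma.
Let q be a prime with q ≥ p+2 (infinitely many primes exist), and take w = 0^q ∈ L with |w| = q ≥ p.
Write w = xyz as guaranteed by the lemma, with |xy| ≤ p and |y| ≥ 1.
Then y = 0^k for some k with 1 ≤ k ≤ p.
Since 1 ≤ k ≤ p, |xz| = q-k. Pump with i = q+1: |xy^{q+1}z| = (q-k)+(q+1)k = q+qk = q(1+k), which is composite (both factors ≥ 2). So xy^{q+1}z = 0^{q(1+k)} ∉ L.
Contradiction. Therefore L is not regular.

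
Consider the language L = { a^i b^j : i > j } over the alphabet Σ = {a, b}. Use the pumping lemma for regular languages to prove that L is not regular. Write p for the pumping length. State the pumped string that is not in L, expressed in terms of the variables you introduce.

Toward a contradiction, assume L is regular with pumping length p.
Choose w = a^{p+1} b^p ∈ L, with |w| = 2p+1 ≥ p.
The pumping lemma gives a decomposition w = xyz where |xy| ≤ p and |y| ≥ 1.
The first p characters of w are a's, so xy (and hence y) consists only of a's. Write y = a^k, 1 ≤ k ≤ p.
Consider xy^0z = xz = a^{p+1-k} b^p. Since k ≥ 1, the a-count p+1-k is at most p, so i > j fails; thus xz ∉ L.
This contradicts the pumping lemma, so L is not regular.

a^{p+1-k} b^p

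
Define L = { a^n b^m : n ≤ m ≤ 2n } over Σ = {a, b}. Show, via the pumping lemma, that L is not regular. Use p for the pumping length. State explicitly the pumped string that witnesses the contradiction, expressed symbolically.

Assume L is regular. Let p be the pumping length given by the pumping lemma.
Take w = a^p b^p ∈ L (since p ≤ p ≤ 2p), with |w| = 2p ≥ p.
By the pumping lemma, w = xyz with |xy| ≤ p and y is nonempty.
Since the first p symbols of w are all a's and |xy| ≤ p, y lies entirely in the leading a-block: y = a^k for some k with 1 ≤ k ≤ p.
Pump with i = 2: xy^2z = a^{p+k} b^p. Now n = p+k > p = m, so the condition n ≤ m fails. Thus xy^2z ∉ L.
This is a contradiction; hence L is not regular.

a^{p+k} b^p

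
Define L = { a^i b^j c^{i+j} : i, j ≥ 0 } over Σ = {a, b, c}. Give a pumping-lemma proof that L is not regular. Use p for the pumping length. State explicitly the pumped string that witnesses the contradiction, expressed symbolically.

Suppose for contradiction that L is regular, and let p be the pumping length.
Take w = a^p b^p c^{2p} ∈ L (with i=j=p, i+j=2p), |w| = 4p ≥ p.
By the pumping lemma, w = xyz with |xy| ≤ p and |y| ≥ 1.
The first p characters of w are a's, so xy (and hence y) consists only of a's. Write y = a^k, 1 ≤ k ≤ p.
Consider xy^2z = a^{p+k} b^p c^{2p}. Now the a- and b-counts sum to 2p+k, but the c-count is 2p ≠ 2p+k. So xy^2z ∉ L.
Contradiction. Therefore L is not regular.

a^{p+k} b^p c^{2p}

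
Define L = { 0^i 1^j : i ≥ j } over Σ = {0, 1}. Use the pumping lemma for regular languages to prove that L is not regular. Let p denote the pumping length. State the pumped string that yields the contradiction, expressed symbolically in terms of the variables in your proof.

Assume L is regular. Let p be the pumping length given by the pumping lemma.
Choose w = 0^p 1^p ∈ L, with |w| = 2p ≥ p.
The pumping lemma gives a decomposition w = xyz where |xy| ≤ p and |y| > 0.
Since the first p symbols of w are all 0's and |xy| ≤ p, y lies entirely in the leading 0-block: y = 0^k for some k with 1 ≤ k ≤ p.
Consider xy^0z = xz = 0^{p-k} 1^p. Since k ≥ 1, the 0-count p-k is less than p, so i ≥ j fails; thus xz ∉ L.
This is a contradiction; hence L is not regular.

0^{p-k} 1^p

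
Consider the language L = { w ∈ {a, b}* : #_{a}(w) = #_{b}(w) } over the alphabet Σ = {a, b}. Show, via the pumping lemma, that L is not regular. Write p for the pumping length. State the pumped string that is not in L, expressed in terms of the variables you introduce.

a^{p+k} b^p

Assume L is regular. Let p be the pumping length given by the pumping lemma.
Choose w = a^p b^p ∈ L with |w| = 2p ≥ p.
Write w = xyz as guaranteed by the lemma, with |xy| ≤ p and |y| > 0.
Since the first p symbols of w are all a's and |xy| ≤ p, y lies entirely in the leading a-block: y = a^k for some k with 1 ≤ k ≤ p.
Pump with i = 2: xy^2z = a^{p+k} b^p has p+k occurrences of a but only p of b. Since k ≥ 1 the counts differ, so xy^2z ∉ L.
This contradicts the pumping lemma, so L is not regular.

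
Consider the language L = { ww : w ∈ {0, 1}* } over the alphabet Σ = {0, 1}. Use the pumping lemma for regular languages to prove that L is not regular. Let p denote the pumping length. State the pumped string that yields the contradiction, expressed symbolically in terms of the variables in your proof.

0^{p+k} 1^p 0^p 1^p

Assume L is regular. Let p be the pumping length given by the pumping lemma.
Take w = 0^p 1^p 0^p 1^p = uu where u = 0^p1^p; then w ∈ L and |w| = 4p ≥ p.
The pumping lemma gives a decomposition w = xyz where |xy| ≤ p and y is nonempty.
Since the first p symbols of w are all 0's and |xy| ≤ p, y lies entirely in the leading 0-block: y = 0^k for some k with 1 ≤ k ≤ p.
Pump with i = 2: xy^2z = 0^{p+k} 1^p 0^p 1^p, of length 4p+k. Suppose this equals vv. The string starts with 0 and ends with 1, so v does too; thus the boundary between the two copies of v is a 1→0 transition. There is exactly one such transition, at position 2p+k, so |v| = 2p+k and |vv| = 4p+2k ≠ 4p+k since k ≥ 1. So xy^2z ∉ L.
Contradiction. Therefore L is not regular.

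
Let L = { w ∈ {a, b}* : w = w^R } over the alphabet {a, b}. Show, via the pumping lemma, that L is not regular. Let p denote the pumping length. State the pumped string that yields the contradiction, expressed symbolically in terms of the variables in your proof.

a^{p+k} b a^p

Toward a contradiction, assume L is regular with pumping length p.
Take w = a^p b a^p, a palindrome of length 2p+1 ≥ p.
Write w = xyz as guaranteed by the lemma, with |xy| ≤ p and y is nonempty.
Because |xy| ≤ p and w begins with p copies of a, we have y = a^k with 1 ≤ k ≤ p.
Pump with i = 2: xy^2z = a^{p+k} b a^p. Its reverse is a^p b a^{p+k}, which differs from xy^2z since k ≥ 1. So xy^2z is not a palindrome and xy^2z ∉ L.
This is a contradiction; hence L is not regular.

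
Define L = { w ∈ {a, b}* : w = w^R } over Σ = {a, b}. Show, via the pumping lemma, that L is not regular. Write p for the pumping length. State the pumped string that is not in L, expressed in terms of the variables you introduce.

Assume L is regular. Let p be the pumping length given by the pumping lemma.
Take w = a^p b a^p, a palindrome of length 2p+1 ≥ p.
The pumping lemma gives a decomposition w = xyz where |xy| ≤ p and |y| ≥ 1.
The first p characters of w are a's, so xy (and hence y) consists only of a's. Write y = a^k, 1 ≤ k ≤ p.
Pump with i = 2: xy^2z = a^{p+k} b a^p. Its reverse is a^p b a^{p+k}, which differs from xy^2z since k ≥ 1. So xy^2z is not a palindrome and xy^2z ∉ L.
This is a contradiction; hence L is not regular.

a^{p+k} b a^p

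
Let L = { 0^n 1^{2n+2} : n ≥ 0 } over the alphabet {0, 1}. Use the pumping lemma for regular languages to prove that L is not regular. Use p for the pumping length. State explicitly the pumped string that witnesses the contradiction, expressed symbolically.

0^{p+k} 1^{2p+2}

Suppose for contradiction that L is regular, and let p be the pumping length.
Take w = 0^p 1^{2p+2}. Then w ∈ L and |w| = 3p+2 ≥ p.
By the pumping lemma, w = xyz with |xy| ≤ p and y is nonempty.
Because |xy| ≤ p and w begins with p copies of 0, we have y = 0^k with 1 ≤ k ≤ p.
Pump with i = 2: xy^2z = 0^{p+k} 1^{2p+2}. For this to lie in L we would need 2p+2 = 2(p+k)+2, which forces k = 0. But k ≥ 1, so xy^2z ∉ L.
This contradicts the pumping lemma, so L is not regular.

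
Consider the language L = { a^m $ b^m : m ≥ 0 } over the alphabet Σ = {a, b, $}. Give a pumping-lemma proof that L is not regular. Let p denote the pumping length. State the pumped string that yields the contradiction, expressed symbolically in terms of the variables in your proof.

Toward a contradiction, assume L is regular with pumping length p.
Take w = a^p $ b^p ∈ L with |w| = 2p+1 ≥ p.
Write w = xyz as guaranteed by the lemma, with |xy| ≤ p and y is nonempty.
Because |xy| ≤ p and w begins with p copies of a, we have y = a^k with 1 ≤ k ≤ p.
Pump with i = 2: xy^2z = a^{p+k} $ b^p, which would require p+k = p. But k ≥ 1, so xy^2z ∉ L.
This contradicts the pumping lemma, so L is not regular.

a^{p+k} $ b^p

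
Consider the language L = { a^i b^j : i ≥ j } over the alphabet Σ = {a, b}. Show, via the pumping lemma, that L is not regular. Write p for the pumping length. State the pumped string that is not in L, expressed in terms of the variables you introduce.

a^{p-k} b^p

Assume L is regular; let p be its pumping constant.
Choose w = a^p b^p ∈ L, with |w| = 2p ≥ p.
Write w = xyz as guaranteed by the lemma, with |xy| ≤ p and y is nonempty.
The first p characters of w are a's, so xy (and hence y) consists only of a's. Write y = a^k, 1 ≤ k ≤ p.
Consider xy^0z = xz = a^{p-k} b^p. Since k ≥ 1, the a-count p-k is less than p, so i ≥ j fails; thus xz ∉ L.
This is a contradiction; hence L is not regular.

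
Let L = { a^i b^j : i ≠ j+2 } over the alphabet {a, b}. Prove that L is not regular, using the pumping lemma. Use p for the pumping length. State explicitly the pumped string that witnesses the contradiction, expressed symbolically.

a^{p+p!} b^{p+p!-2}

Assume L is regular. Let p be the pumping length given by the pumping lemma.
Choose w = a^p b^{p+p!-2}. Since p ≠ (p+p!-2)+2 = p+p!, w ∈ L; and |w| ≥ p.
By the pumping lemma, w = xyz with |xy| ≤ p and |y| > 0.
Because |xy| ≤ p and w begins with p copies of a, we have y = a^k with 1 ≤ k ≤ p.
Since 1 ≤ k ≤ p, k divides p!; set t = 1 + p!/k. Then xy^t z has p + (p!/k)·k = p + p! copies of a. Now the a-count is p+p! and (b-count)+2 = (p+p!-2)+2 = p+p!, so i ≠ j+2 fails. So xy^t z = a^{p+p!} b^{p+p!-2} ∉ L.
This contradicts the pumping lemma, so L is not regular.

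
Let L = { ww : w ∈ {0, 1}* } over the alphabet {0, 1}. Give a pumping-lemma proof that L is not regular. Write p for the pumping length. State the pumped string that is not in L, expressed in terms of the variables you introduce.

Suppose for contradiction that L is regular, and let p be the pumping length.
Take w = 0^p 1^p 0^p 1^p = uu where u = 0^p1^p; then w ∈ L and |w| = 4p ≥ p.
The pumping lemma gives a decomposition w = xyz where |xy| ≤ p and y is nonempty.
Since the first p symbols of w are all 0's and |xy| ≤ p, y lies entirely in the leading 0-block: y = 0^k for some k with 1 ≤ k ≤ p.
Pump with i = 2: xy^2z = 0^{p+k} 1^p 0^p 1^p, of length 4p+k. Suppose this equals vv. The string starts with 0 and ends with 1, so v does too; thus the boundary between the two copies of v is a 1→0 transition. There is exactly one such transition, at position 2p+k, so |v| = 2p+k and |vv| = 4p+2k ≠ 4p+k since k ≥ 1. So xy^2z ∉ L.
Contradiction. Therefore L is not regular.

0^{p+k} 1^p 0^p 1^p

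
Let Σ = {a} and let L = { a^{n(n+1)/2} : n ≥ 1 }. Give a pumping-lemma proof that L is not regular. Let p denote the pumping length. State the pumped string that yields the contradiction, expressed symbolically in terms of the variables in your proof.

a^{p(p+1)/2+k}

Assume L is regular; let p be its pumping constant.
Take w = a^{p(p+1)/2} ∈ L with |w| = p(p+1)/2 ≥ p.
The pumping lemma gives a decomposition w = xyz where |xy| ≤ p and y is nonempty.
Then y = a^k for some k with 1 ≤ k ≤ p.
Pump with i = 2: xy^2z = a^{p(p+1)/2+k}. Since 1 ≤ k ≤ p, p(p+1)/2 < p(p+1)/2+k ≤ p(p+1)/2+p < (p+1)(p+2)/2, so p(p+1)/2+k is strictly between consecutive triangular numbers. So xy^2z ∉ L.
This contradicts the pumping lemma, so L is not regular.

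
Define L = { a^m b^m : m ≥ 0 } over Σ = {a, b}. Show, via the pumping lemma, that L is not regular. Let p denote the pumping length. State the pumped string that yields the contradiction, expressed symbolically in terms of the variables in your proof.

a^{p+k} b^p

Toward a contradiction, assume L is regular with pumping length p.
Choose w = a^p b^p, which is in L with |w| = 2p ≥ p.
The pumping lemma gives a decomposition w = xyz where |xy| ≤ p and |y| ≥ 1.
Since the first p symbols of w are all a's and |xy| ≤ p, y lies entirely in the leading a-block: y = a^k for some k with 1 ≤ k ≤ p.
Pump with i = 2: xy^2z = a^{p+k} b^p. For this to lie in L we would need p = p+k, which forces k = 0. But k ≥ 1, so xy^2z ∉ L.
Contradiction. Therefore L is not regular.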